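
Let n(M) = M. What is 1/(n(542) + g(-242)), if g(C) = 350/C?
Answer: 121/65407 ≈ 0.0018500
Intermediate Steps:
1/(n(542) + g(-242)) = 1/(542 + 350/(-242)) = 1/(542 + 350*(-1/242)) = 1/(542 - 175/121) = 1/(65407/121) = 121/65407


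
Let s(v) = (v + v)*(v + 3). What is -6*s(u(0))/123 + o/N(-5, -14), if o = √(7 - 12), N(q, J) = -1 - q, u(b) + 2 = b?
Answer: 8/41 + I*√5/4 ≈ 0.19512 + 0.55902*I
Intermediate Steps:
u(b) = -2 + b
s(v) = 2*v*(3 + v) (s(v) = (2*v)*(3 + v) = 2*v*(3 + v))
o = I*√5 (o = √(-5) = I*√5 ≈ 2.2361*I)
-6*s(u(0))/123 + o/N(-5, -14) = -12*(-2 + 0)*(3 + (-2 + 0))/123 + (I*√5)/(-1 - 1*(-5)) = -12*(-2)*(3 - 2)*(1/123) + (I*√5)/(-1 + 5) = -12*(-2)*(1/123) + (I*√5)/4 = -6*(-4)*(1/123) + (I*√5)*(¼) = 24*(1/123) + I*√5/4 = 8/41 + I*√5/4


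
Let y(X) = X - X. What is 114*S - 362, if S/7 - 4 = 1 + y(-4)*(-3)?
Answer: 3628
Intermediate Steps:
y(X) = 0
S = 35 (S = 28 + 7*(1 + 0*(-3)) = 28 + 7*(1 + 0) = 28 + 7*1 = 28 + 7 = 35)
114*S - 362 = 114*35 - 362 = 3990 - 362 = 3628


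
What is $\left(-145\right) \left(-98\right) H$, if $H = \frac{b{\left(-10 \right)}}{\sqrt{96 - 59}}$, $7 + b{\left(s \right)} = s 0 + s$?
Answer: $- \frac{241570 \sqrt{37}}{37} \approx -39714.0$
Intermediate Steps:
$b{\left(s \right)} = -7 + s$ ($b{\left(s \right)} = -7 + \left(s 0 + s\right) = -7 + \left(0 + s\right) = -7 + s$)
$H = - \frac{17 \sqrt{37}}{37}$ ($H = \frac{-7 - 10}{\sqrt{96 - 59}} = - \frac{17}{\sqrt{37}} = - 17 \frac{\sqrt{37}}{37} = - \frac{17 \sqrt{37}}{37} \approx -2.7948$)
$\left(-145\right) \left(-98\right) H = \left(-145\right) \left(-98\right) \left(- \frac{17 \sqrt{37}}{37}\right) = 14210 \left(- \frac{17 \sqrt{37}}{37}\right) = - \frac{241570 \sqrt{37}}{37}$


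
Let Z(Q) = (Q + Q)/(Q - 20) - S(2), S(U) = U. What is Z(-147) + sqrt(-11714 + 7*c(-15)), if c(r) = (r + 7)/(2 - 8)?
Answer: -40/167 + I*sqrt(105342)/3 ≈ -0.23952 + 108.19*I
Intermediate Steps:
c(r) = -7/6 - r/6 (c(r) = (7 + r)/(-6) = (7 + r)*(-1/6) = -7/6 - r/6)
Z(Q) = -2 + 2*Q/(-20 + Q) (Z(Q) = (Q + Q)/(Q - 20) - 1*2 = (2*Q)/(-20 + Q) - 2 = 2*Q/(-20 + Q) - 2 = -2 + 2*Q/(-20 + Q))
Z(-147) + sqrt(-11714 + 7*c(-15)) = 40/(-20 - 147) + sqrt(-11714 + 7*(-7/6 - 1/6*(-15))) = 40/(-167) + sqrt(-11714 + 7*(-7/6 + 5/2)) = 40*(-1/167) + sqrt(-11714 + 7*(4/3)) = -40/167 + sqrt(-11714 + 28/3) = -40/167 + sqrt(-35114/3) = -40/167 + I*sqrt(105342)/3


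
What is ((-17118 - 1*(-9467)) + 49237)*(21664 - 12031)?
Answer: 400597938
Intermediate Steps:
((-17118 - 1*(-9467)) + 49237)*(21664 - 12031) = ((-17118 + 9467) + 49237)*9633 = (-7651 + 49237)*9633 = 41586*9633 = 400597938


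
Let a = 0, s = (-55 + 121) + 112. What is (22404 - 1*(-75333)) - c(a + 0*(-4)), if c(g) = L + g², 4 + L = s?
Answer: 97563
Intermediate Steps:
s = 178 (s = 66 + 112 = 178)
L = 174 (L = -4 + 178 = 174)
c(g) = 174 + g²
(22404 - 1*(-75333)) - c(a + 0*(-4)) = (22404 - 1*(-75333)) - (174 + (0 + 0*(-4))²) = (22404 + 75333) - (174 + (0 + 0)²) = 97737 - (174 + 0²) = 97737 - (174 + 0) = 97737 - 1*174 = 97737 - 174 = 97563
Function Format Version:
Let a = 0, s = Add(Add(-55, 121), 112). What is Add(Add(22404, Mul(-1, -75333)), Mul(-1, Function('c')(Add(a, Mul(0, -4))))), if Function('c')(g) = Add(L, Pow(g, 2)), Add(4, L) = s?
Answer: 97563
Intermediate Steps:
s = 178 (s = Add(66, 112) = 178)
L = 174 (L = Add(-4, 178) = 174)
Function('c')(g) = Add(174, Pow(g, 2))
Add(Add(22404, Mul(-1, -75333)), Mul(-1, Function('c')(Add(a, Mul(0, -4))))) = Add(Add(22404, Mul(-1, -75333)), Mul(-1, Add(174, Pow(Add(0, Mul(0, -4)), 2)))) = Add(Add(22404, 75333), Mul(-1, Add(174, Pow(Add(0, 0), 2)))) = Add(97737, Mul(-1, Add(174, Pow(0, 2)))) = Add(97737, Mul(-1, Add(174, 0))) = Add(97737, Mul(-1, 174)) = Add(97737, -174) = 97563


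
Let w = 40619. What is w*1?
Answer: 40619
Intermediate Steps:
w*1 = 40619*1 = 40619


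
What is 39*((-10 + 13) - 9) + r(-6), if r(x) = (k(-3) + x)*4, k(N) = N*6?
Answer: -330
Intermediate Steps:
k(N) = 6*N
r(x) = -72 + 4*x (r(x) = (6*(-3) + x)*4 = (-18 + x)*4 = -72 + 4*x)
39*((-10 + 13) - 9) + r(-6) = 39*((-10 + 13) - 9) + (-72 + 4*(-6)) = 39*(3 - 9) + (-72 - 24) = 39*(-6) - 96 = -234 - 96 = -330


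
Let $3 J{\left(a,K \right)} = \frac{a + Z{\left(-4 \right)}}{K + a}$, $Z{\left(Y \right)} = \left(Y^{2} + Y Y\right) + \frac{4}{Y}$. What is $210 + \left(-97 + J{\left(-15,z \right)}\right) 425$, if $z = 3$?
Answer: $- \frac{370835}{9} \approx -41204.0$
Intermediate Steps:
$Z{\left(Y \right)} = 2 Y^{2} + \frac{4}{Y}$ ($Z{\left(Y \right)} = \left(Y^{2} + Y^{2}\right) + \frac{4}{Y} = 2 Y^{2} + \frac{4}{Y}$)
$J{\left(a,K \right)} = \frac{31 + a}{3 \left(K + a\right)}$ ($J{\left(a,K \right)} = \frac{\left(a + \frac{2 \left(2 + \left(-4\right)^{3}\right)}{-4}\right) \frac{1}{K + a}}{3} = \frac{\left(a + 2 \left(- \frac{1}{4}\right) \left(2 - 64\right)\right) \frac{1}{K + a}}{3} = \frac{\left(a + 2 \left(- \frac{1}{4}\right) \left(-62\right)\right) \frac{1}{K + a}}{3} = \frac{\left(a + 31\right) \frac{1}{K + a}}{3} = \frac{\left(31 + a\right) \frac{1}{K + a}}{3} = \frac{\frac{1}{K + a} \left(31 + a\right)}{3} = \frac{31 + a}{3 \left(K + a\right)}$)
$210 + \left(-97 + J{\left(-15,z \right)}\right) 425 = 210 + \left(-97 + \frac{31 - 15}{3 \left(3 - 15\right)}\right) 425 = 210 + \left(-97 + \frac{1}{3} \frac{1}{-12} \cdot 16\right) 425 = 210 + \left(-97 + \frac{1}{3} \left(- \frac{1}{12}\right) 16\right) 425 = 210 + \left(-97 - \frac{4}{9}\right) 425 = 210 - \frac{372725}{9} = - \frac{370835}{9}$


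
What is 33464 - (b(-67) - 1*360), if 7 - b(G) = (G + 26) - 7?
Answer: 33769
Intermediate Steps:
b(G) = -12 - G (b(G) = 7 - ((G + 26) - 7) = 7 - ((26 + G) - 7) = 7 - (19 + G) = 7 + (-19 - G) = -12 - G)
33464 - (b(-67) - 1*360) = 33464 - ((-12 - 1*(-67)) - 1*360) = 33464 - ((-12 + 67) - 360) = 33464 - (55 - 360) = 33464 - 1*(-305) = 33464 + 305 = 33769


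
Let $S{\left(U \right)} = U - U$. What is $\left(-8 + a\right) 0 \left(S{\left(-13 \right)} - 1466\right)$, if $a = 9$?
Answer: $0$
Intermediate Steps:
$S{\left(U \right)} = 0$
$\left(-8 + a\right) 0 \left(S{\left(-13 \right)} - 1466\right) = \left(-8 + 9\right) 0 \left(0 - 1466\right) = 1 \cdot 0 \left(-1466\right) = 0 \left(-1466\right) = 0$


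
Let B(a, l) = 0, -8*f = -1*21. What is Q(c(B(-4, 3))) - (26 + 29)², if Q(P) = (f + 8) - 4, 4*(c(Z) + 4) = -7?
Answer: -24147/8 ≈ -3018.4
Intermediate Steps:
f = 21/8 (f = -(-1)*21/8 = -⅛*(-21) = 21/8 ≈ 2.6250)
c(Z) = -23/4 (c(Z) = -4 + (¼)*(-7) = -4 - 7/4 = -23/4)
Q(P) = 53/8 (Q(P) = (21/8 + 8) - 4 = 85/8 - 4 = 53/8)
Q(c(B(-4, 3))) - (26 + 29)² = 53/8 - (26 + 29)² = 53/8 - 1*55² = 53/8 - 1*3025 = 53/8 - 3025 = -24147/8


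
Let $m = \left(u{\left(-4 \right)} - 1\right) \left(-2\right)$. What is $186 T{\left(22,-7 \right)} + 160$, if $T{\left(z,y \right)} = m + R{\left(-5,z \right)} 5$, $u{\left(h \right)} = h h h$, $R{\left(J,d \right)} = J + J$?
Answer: $15040$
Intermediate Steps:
$R{\left(J,d \right)} = 2 J$
$u{\left(h \right)} = h^{3}$ ($u{\left(h \right)} = h^{2} h = h^{3}$)
$m = 130$ ($m = \left(\left(-4\right)^{3} - 1\right) \left(-2\right) = \left(-64 - 1\right) \left(-2\right) = \left(-65\right) \left(-2\right) = 130$)
$T{\left(z,y \right)} = 80$ ($T{\left(z,y \right)} = 130 + 2 \left(-5\right) 5 = 130 - 50 = 80$)
$186 T{\left(22,-7 \right)} + 160 = 186 \cdot 80 + 160 = 14880 + 160 = 15040$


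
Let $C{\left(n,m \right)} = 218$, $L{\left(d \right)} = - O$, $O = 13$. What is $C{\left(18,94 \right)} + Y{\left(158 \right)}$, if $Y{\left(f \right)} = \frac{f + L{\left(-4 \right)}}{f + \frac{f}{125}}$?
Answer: $\frac{4358069}{19908} \approx 218.91$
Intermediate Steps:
$L{\left(d \right)} = -13$ ($L{\left(d \right)} = \left(-1\right) 13 = -13$)
$Y{\left(f \right)} = \frac{125 \left(-13 + f\right)}{126 f}$ ($Y{\left(f \right)} = \frac{f - 13}{f + \frac{f}{125}} = \frac{-13 + f}{f + f \frac{1}{125}} = \frac{-13 + f}{f + \frac{f}{125}} = \frac{-13 + f}{\frac{126}{125} f} = \left(-13 + f\right) \frac{125}{126 f} = \frac{125 \left(-13 + f\right)}{126 f}$)
$C{\left(18,94 \right)} + Y{\left(158 \right)} = 218 + \frac{125 \left(-13 + 158\right)}{126 \cdot 158} = 218 + \frac{125}{126} \cdot \frac{1}{158} \cdot 145 = 218 + \frac{18125}{19908} = \frac{4358069}{19908}$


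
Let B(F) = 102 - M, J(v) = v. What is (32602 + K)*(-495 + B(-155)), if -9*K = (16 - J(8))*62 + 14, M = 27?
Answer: -13669040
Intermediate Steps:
B(F) = 75 (B(F) = 102 - 1*27 = 102 - 27 = 75)
K = -170/3 (K = -((16 - 1*8)*62 + 14)/9 = -((16 - 8)*62 + 14)/9 = -(8*62 + 14)/9 = -(496 + 14)/9 = -⅑*510 = -170/3 ≈ -56.667)
(32602 + K)*(-495 + B(-155)) = (32602 - 170/3)*(-495 + 75) = (97636/3)*(-420) = -13669040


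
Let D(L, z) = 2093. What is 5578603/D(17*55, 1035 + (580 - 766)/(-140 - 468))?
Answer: 5578603/2093 ≈ 2665.4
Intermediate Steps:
5578603/D(17*55, 1035 + (580 - 766)/(-140 - 468)) = 5578603/2093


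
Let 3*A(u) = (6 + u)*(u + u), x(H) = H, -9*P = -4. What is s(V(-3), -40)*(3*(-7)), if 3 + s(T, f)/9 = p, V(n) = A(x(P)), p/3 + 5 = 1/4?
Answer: 13041/4 ≈ 3260.3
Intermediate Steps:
P = 4/9 (P = -⅑*(-4) = 4/9 ≈ 0.44444)
p = -57/4 (p = -15 + 3/4 = -15 + 3*(¼) = -15 + ¾ = -57/4 ≈ -14.250)
A(u) = 2*u*(6 + u)/3 (A(u) = ((6 + u)*(u + u))/3 = ((6 + u)*(2*u))/3 = (2*u*(6 + u))/3 = 2*u*(6 + u)/3)
V(n) = 464/243 (V(n) = (⅔)*(4/9)*(6 + 4/9) = (⅔)*(4/9)*(58/9) = 464/243)
s(T, f) = -621/4 (s(T, f) = -27 + 9*(-57/4) = -27 - 513/4 = -621/4)
s(V(-3), -40)*(3*(-7)) = -1863*(-7)/4 = -621/4*(-21) = 13041/4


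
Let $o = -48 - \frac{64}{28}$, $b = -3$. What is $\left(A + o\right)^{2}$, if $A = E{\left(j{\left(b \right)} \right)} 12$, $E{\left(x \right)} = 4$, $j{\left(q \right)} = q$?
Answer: $\frac{256}{49} \approx 5.2245$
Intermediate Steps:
$o = - \frac{352}{7}$ ($o = -48 - 64 \cdot \frac{1}{28} = -48 - \frac{16}{7} = - \frac{352}{7} \approx -50.286$)
$A = 48$ ($A = 4 \cdot 12 = 48$)
$\left(A + o\right)^{2} = \left(48 - \frac{352}{7}\right)^{2} = \left(- \frac{16}{7}\right)^{2} = \frac{256}{49}$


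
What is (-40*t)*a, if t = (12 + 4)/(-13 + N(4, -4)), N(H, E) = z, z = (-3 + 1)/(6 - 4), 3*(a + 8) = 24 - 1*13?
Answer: -4160/21 ≈ -198.10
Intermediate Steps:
a = -13/3 (a = -8 + (24 - 1*13)/3 = -8 + (24 - 13)/3 = -8 + (⅓)*11 = -8 + 11/3 = -13/3 ≈ -4.3333)
z = -1 (z = -2/2 = -2*½ = -1)
N(H, E) = -1
t = -8/7 (t = (12 + 4)/(-13 - 1) = 16/(-14) = 16*(-1/14) = -8/7 ≈ -1.1429)
(-40*t)*a = -40*(-8/7)*(-13/3) = (320/7)*(-13/3) = -4160/21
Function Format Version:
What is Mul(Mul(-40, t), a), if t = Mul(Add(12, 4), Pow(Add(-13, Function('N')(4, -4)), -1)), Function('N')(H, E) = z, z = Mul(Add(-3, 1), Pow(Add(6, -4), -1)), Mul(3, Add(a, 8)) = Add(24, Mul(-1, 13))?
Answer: Rational(-4160, 21) ≈ -198.10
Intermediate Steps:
a = Rational(-13, 3) (a = Add(-8, Mul(Rational(1, 3), Add(24, Mul(-1, 13)))) = Add(-8, Mul(Rational(1, 3), Add(24, -13))) = Add(-8, Mul(Rational(1, 3), 11)) = Add(-8, Rational(11, 3)) = Rational(-13, 3) ≈ -4.3333)
z = -1 (z = Mul(-2, Pow(2, -1)) = Mul(-2, Rational(1, 2)) = -1)
Function('N')(H, E) = -1
t = Rational(-8, 7) (t = Mul(Add(12, 4), Pow(Add(-13, -1), -1)) = Mul(16, Pow(-14, -1)) = Mul(16, Rational(-1, 14)) = Rational(-8, 7) ≈ -1.1429)
Mul(Mul(-40, t), a) = Mul(Mul(-40, Rational(-8, 7)), Rational(-13, 3)) = Mul(Rational(320, 7), Rational(-13, 3)) = Rational(-4160, 21)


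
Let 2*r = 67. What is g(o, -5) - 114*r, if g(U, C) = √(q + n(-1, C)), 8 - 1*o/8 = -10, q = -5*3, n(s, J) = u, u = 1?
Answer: -3819 + I*√14 ≈ -3819.0 + 3.7417*I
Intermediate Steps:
r = 67/2 (r = (½)*67 = 67/2 ≈ 33.500)
n(s, J) = 1
q = -15
o = 144 (o = 64 - 8*(-10) = 64 + 80 = 144)
g(U, C) = I*√14 (g(U, C) = √(-15 + 1) = √(-14) = I*√14)
g(o, -5) - 114*r = I*√14 - 114*67/2 = I*√14 - 3819 = -3819 + I*√14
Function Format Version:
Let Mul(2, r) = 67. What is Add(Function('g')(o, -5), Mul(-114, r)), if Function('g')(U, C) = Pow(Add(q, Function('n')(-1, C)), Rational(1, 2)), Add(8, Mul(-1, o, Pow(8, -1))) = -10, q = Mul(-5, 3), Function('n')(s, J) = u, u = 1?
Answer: Add(-3819, Mul(I, Pow(14, Rational(1, 2)))) ≈ Add(-3819.0, Mul(3.7417, I))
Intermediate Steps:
r = Rational(67, 2) (r = Mul(Rational(1, 2), 67) = Rational(67, 2) ≈ 33.500)
Function('n')(s, J) = 1
q = -15
o = 144 (o = Add(64, Mul(-8, -10)) = Add(64, 80) = 144)
Function('g')(U, C) = Mul(I, Pow(14, Rational(1, 2))) (Function('g')(U, C) = Pow(Add(-15, 1), Rational(1, 2)) = Pow(-14, Rational(1, 2)) = Mul(I, Pow(14, Rational(1, 2))))
Add(Function('g')(o, -5), Mul(-114, r)) = Add(Mul(I, Pow(14, Rational(1, 2))), Mul(-114, Rational(67, 2))) = Add(Mul(I, Pow(14, Rational(1, 2))), -3819) = Add(-3819, Mul(I, Pow(14, Rational(1, 2))))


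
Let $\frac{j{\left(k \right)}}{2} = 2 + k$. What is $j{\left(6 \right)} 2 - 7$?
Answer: $25$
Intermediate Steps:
$j{\left(k \right)} = 4 + 2 k$ ($j{\left(k \right)} = 2 \left(2 + k\right) = 4 + 2 k$)
$j{\left(6 \right)} 2 - 7 = \left(4 + 2 \cdot 6\right) 2 - 7 = \left(4 + 12\right) 2 - 7 = 16 \cdot 2 - 7 = 32 - 7 = 25$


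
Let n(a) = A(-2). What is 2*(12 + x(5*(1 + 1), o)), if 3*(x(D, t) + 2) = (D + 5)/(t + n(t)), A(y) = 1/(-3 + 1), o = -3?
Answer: 120/7 ≈ 17.143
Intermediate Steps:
A(y) = -½ (A(y) = 1/(-2) = -½)
n(a) = -½
x(D, t) = -2 + (5 + D)/(3*(-½ + t)) (x(D, t) = -2 + ((D + 5)/(t - ½))/3 = -2 + ((5 + D)/(-½ + t))/3 = -2 + (5 + D)/(3*(-½ + t)))
2*(12 + x(5*(1 + 1), o)) = 2*(12 + 2*(8 + 5*(1 + 1) - 6*(-3))/(3*(-1 + 2*(-3)))) = 2*(12 + 2*(8 + 5*2 + 18)/(3*(-1 - 6))) = 2*(12 + (⅔)*(8 + 10 + 18)/(-7)) = 2*(12 + (⅔)*(-⅐)*36) = 2*(12 - 24/7) = 2*(60/7) = 120/7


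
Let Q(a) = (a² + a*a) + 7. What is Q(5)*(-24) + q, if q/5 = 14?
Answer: -1298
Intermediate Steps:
Q(a) = 7 + 2*a² (Q(a) = (a² + a²) + 7 = 2*a² + 7 = 7 + 2*a²)
q = 70 (q = 5*14 = 70)
Q(5)*(-24) + q = (7 + 2*5²)*(-24) + 70 = (7 + 2*25)*(-24) + 70 = (7 + 50)*(-24) + 70 = 57*(-24) + 70 = -1368 + 70 = -1298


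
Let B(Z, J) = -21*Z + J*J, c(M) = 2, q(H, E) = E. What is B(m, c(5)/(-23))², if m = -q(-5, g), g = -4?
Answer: 1974202624/279841 ≈ 7054.7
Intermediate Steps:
m = 4 (m = -1*(-4) = 4)
B(Z, J) = J² - 21*Z (B(Z, J) = -21*Z + J² = J² - 21*Z)
B(m, c(5)/(-23))² = ((2/(-23))² - 21*4)² = ((2*(-1/23))² - 84)² = ((-2/23)² - 84)² = (4/529 - 84)² = (-44432/529)² = 1974202624/279841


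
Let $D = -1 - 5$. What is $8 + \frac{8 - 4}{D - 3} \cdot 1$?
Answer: $\frac{68}{9} \approx 7.5556$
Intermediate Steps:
$D = -6$
$8 + \frac{8 - 4}{D - 3} \cdot 1 = 8 + \frac{8 - 4}{-6 - 3} \cdot 1 = 8 + \frac{4}{-9} \cdot 1 = 8 + 4 \left(- \frac{1}{9}\right) 1 = 8 - \frac{4}{9} = \frac{68}{9}$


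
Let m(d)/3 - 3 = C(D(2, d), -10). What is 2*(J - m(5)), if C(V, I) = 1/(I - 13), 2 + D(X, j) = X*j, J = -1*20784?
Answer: -956472/23 ≈ -41586.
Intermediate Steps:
J = -20784
D(X, j) = -2 + X*j
C(V, I) = 1/(-13 + I)
m(d) = 204/23 (m(d) = 9 + 3/(-13 - 10) = 9 + 3/(-23) = 9 + 3*(-1/23) = 9 - 3/23 = 204/23)
2*(J - m(5)) = 2*(-20784 - 1*204/23) = 2*(-20784 - 204/23) = 2*(-478236/23) = -956472/23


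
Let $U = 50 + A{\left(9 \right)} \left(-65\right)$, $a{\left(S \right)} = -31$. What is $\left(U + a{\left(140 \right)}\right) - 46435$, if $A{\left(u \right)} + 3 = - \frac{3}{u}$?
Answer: $- \frac{138598}{3} \approx -46199.0$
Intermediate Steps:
$A{\left(u \right)} = -3 - \frac{3}{u}$
$U = \frac{800}{3}$ ($U = 50 + \left(-3 - \frac{3}{9}\right) \left(-65\right) = 50 + \left(-3 - \frac{1}{3}\right) \left(-65\right) = 50 - - \frac{650}{3} = 50 + \frac{650}{3} = \frac{800}{3} \approx 266.67$)
$\left(U + a{\left(140 \right)}\right) - 46435 = \left(\frac{800}{3} - 31\right) - 46435 = \frac{707}{3} - 46435 = - \frac{138598}{3}$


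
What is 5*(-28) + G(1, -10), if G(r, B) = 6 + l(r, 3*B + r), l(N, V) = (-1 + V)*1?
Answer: -164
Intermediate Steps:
l(N, V) = -1 + V
G(r, B) = 5 + r + 3*B (G(r, B) = 6 + (-1 + (3*B + r)) = 6 + (-1 + (r + 3*B)) = 6 + (-1 + r + 3*B) = 5 + r + 3*B)
5*(-28) + G(1, -10) = 5*(-28) + (5 + 1 + 3*(-10)) = -140 + (5 + 1 - 30) = -140 - 24 = -164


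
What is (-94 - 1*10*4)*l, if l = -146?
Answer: 19564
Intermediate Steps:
(-94 - 1*10*4)*l = (-94 - 1*10*4)*(-146) = (-94 - 10*4)*(-146) = (-94 - 40)*(-146) = -134*(-146) = 19564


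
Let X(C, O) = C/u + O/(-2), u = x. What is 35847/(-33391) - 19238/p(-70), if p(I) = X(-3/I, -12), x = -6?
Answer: -89962723753/28015049 ≈ -3211.2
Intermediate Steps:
u = -6
X(C, O) = -O/2 - C/6 (X(C, O) = C/(-6) + O/(-2) = C*(-1/6) + O*(-1/2) = -C/6 - O/2 = -O/2 - C/6)
p(I) = 6 + 1/(2*I) (p(I) = -1/2*(-12) - (-1)/(2*I) = 6 + 1/(2*I))
35847/(-33391) - 19238/p(-70) = 35847/(-33391) - 19238/(6 + (1/2)/(-70)) = 35847*(-1/33391) - 19238/(6 + (1/2)*(-1/70)) = -35847/33391 - 19238/(6 - 1/140) = -35847/33391 - 19238/839/140 = -35847/33391 - 19238*140/839 = -35847/33391 - 2693320/839 = -89962723753/28015049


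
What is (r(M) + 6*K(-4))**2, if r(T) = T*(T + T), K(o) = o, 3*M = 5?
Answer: 27556/81 ≈ 340.20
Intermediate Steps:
M = 5/3 (M = (1/3)*5 = 5/3 ≈ 1.6667)
r(T) = 2*T**2 (r(T) = T*(2*T) = 2*T**2)
(r(M) + 6*K(-4))**2 = (2*(5/3)**2 + 6*(-4))**2 = (2*(25/9) - 24)**2 = (50/9 - 24)**2 = (-166/9)**2 = 27556/81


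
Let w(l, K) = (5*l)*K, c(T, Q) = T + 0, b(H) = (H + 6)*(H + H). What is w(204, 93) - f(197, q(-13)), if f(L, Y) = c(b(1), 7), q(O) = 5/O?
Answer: 94846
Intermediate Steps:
b(H) = 2*H*(6 + H) (b(H) = (6 + H)*(2*H) = 2*H*(6 + H))
c(T, Q) = T
w(l, K) = 5*K*l
f(L, Y) = 14 (f(L, Y) = 2*1*(6 + 1) = 2*1*7 = 14)
w(204, 93) - f(197, q(-13)) = 5*93*204 - 1*14 = 94860 - 14 = 94846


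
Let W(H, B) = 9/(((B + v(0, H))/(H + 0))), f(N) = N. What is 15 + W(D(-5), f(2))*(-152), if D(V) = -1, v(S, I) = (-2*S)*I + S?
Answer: 699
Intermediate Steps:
v(S, I) = S - 2*I*S (v(S, I) = -2*I*S + S = S - 2*I*S)
W(H, B) = 9*H/B (W(H, B) = 9/(((B + 0*(1 - 2*H))/(H + 0))) = 9/(((B + 0)/H)) = 9/((B/H)) = 9*(H/B) = 9*H/B)
15 + W(D(-5), f(2))*(-152) = 15 + (9*(-1)/2)*(-152) = 15 + (9*(-1)*(½))*(-152) = 15 - 9/2*(-152) = 15 + 684 = 699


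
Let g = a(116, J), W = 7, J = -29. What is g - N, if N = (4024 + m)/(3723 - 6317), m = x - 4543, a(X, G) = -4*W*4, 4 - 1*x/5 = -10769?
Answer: -118591/1297 ≈ -91.435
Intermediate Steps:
x = 53865 (x = 20 - 5*(-10769) = 20 + 53845 = 53865)
a(X, G) = -112 (a(X, G) = -4*7*4 = -28*4 = -112)
g = -112
m = 49322 (m = 53865 - 4543 = 49322)
N = -26673/1297 (N = (4024 + 49322)/(3723 - 6317) = 53346/(-2594) = 53346*(-1/2594) = -26673/1297 ≈ -20.565)
g - N = -112 - 1*(-26673/1297) = -112 + 26673/1297 = -118591/1297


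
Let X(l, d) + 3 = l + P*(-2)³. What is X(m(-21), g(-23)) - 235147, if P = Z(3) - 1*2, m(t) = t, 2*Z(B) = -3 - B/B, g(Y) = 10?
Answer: -235139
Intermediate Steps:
Z(B) = -2 (Z(B) = (-3 - B/B)/2 = (-3 - 1*1)/2 = (-3 - 1)/2 = (½)*(-4) = -2)
P = -4 (P = -2 - 1*2 = -2 - 2 = -4)
X(l, d) = 29 + l (X(l, d) = -3 + (l - 4*(-2)³) = -3 + (l - 4*(-8)) = -3 + (l + 32) = -3 + (32 + l) = 29 + l)
X(m(-21), g(-23)) - 235147 = (29 - 21) - 235147 = 8 - 235147 = -235139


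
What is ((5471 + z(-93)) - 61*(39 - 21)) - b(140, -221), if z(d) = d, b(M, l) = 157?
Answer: 4123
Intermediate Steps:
((5471 + z(-93)) - 61*(39 - 21)) - b(140, -221) = ((5471 - 93) - 61*(39 - 21)) - 1*157 = (5378 - 61*18) - 157 = (5378 - 1098) - 157 = 4280 - 157 = 4123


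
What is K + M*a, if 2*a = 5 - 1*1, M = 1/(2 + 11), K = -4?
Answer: -50/13 ≈ -3.8462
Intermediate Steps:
M = 1/13 ≈ 0.076923
a = 2 (a = (5 - 1*1)/2 = (5 - 1)/2 = (1/2)*4 = 2)
K + M*a = -4 + (1/13)*2 = -4 + 2/13 = -50/13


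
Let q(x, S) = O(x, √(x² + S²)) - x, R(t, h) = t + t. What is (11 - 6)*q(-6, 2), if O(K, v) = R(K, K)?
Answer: -30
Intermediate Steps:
R(t, h) = 2*t
O(K, v) = 2*K
q(x, S) = x (q(x, S) = 2*x - x = x)
(11 - 6)*q(-6, 2) = (11 - 6)*(-6) = 5*(-6) = -30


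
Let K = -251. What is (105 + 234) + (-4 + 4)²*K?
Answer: 339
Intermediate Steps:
(105 + 234) + (-4 + 4)²*K = (105 + 234) + (-4 + 4)²*(-251) = 339 + 0²*(-251) = 339 + 0*(-251) = 339 + 0 = 339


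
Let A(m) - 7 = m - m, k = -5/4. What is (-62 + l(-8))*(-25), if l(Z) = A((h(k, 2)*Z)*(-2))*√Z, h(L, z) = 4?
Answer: 1550 - 350*I*√2 ≈ 1550.0 - 494.97*I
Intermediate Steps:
k = -5/4 (k = -5*¼ = -5/4 ≈ -1.2500)
A(m) = 7 (A(m) = 7 + (m - m) = 7 + 0 = 7)
l(Z) = 7*√Z
(-62 + l(-8))*(-25) = (-62 + 7*√(-8))*(-25) = (-62 + 7*(2*I*√2))*(-25) = (-62 + 14*I*√2)*(-25) = 1550 - 350*I*√2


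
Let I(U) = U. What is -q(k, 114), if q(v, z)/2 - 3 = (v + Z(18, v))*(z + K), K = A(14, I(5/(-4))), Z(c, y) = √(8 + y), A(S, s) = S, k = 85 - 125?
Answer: 10234 - 1024*I*√2 ≈ 10234.0 - 1448.2*I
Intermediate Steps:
k = -40
K = 14
q(v, z) = 6 + 2*(14 + z)*(v + √(8 + v)) (q(v, z) = 6 + 2*((v + √(8 + v))*(z + 14)) = 6 + 2*((v + √(8 + v))*(14 + z)) = 6 + 2*((14 + z)*(v + √(8 + v))) = 6 + 2*(14 + z)*(v + √(8 + v)))
-q(k, 114) = -(6 + 28*(-40) + 28*√(8 - 40) + 2*(-40)*114 + 2*114*√(8 - 40)) = -(6 - 1120 + 28*√(-32) - 9120 + 2*114*√(-32)) = -(6 - 1120 + 28*(4*I*√2) - 9120 + 2*114*(4*I*√2)) = -(6 - 1120 + 112*I*√2 - 9120 + 912*I*√2) = -(-10234 + 1024*I*√2) = 10234 - 1024*I*√2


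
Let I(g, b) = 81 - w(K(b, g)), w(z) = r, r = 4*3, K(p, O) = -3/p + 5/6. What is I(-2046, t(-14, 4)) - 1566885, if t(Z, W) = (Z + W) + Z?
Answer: -1566816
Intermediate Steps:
K(p, O) = ⅚ - 3/p (K(p, O) = -3/p + 5*(⅙) = -3/p + ⅚ = ⅚ - 3/p)
r = 12
w(z) = 12
t(Z, W) = W + 2*Z (t(Z, W) = (W + Z) + Z = W + 2*Z)
I(g, b) = 69 (I(g, b) = 81 - 1*12 = 81 - 12 = 69)
I(-2046, t(-14, 4)) - 1566885 = 69 - 1566885 = -1566816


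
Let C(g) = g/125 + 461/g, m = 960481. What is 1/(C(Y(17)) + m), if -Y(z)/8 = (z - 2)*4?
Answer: 2400/2305142879 ≈ 1.0411e-6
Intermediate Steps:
Y(z) = 64 - 32*z (Y(z) = -8*(z - 2)*4 = -8*(-2 + z)*4 = -8*(-8 + 4*z) = 64 - 32*z)
C(g) = 461/g + g/125 (C(g) = g*(1/125) + 461/g = g/125 + 461/g = 461/g + g/125)
1/(C(Y(17)) + m) = 1/((461/(64 - 32*17) + (64 - 32*17)/125) + 960481) = 1/((461/(64 - 544) + (64 - 544)/125) + 960481) = 1/((461/(-480) + (1/125)*(-480)) + 960481) = 1/((461*(-1/480) - 96/25) + 960481) = 1/((-461/480 - 96/25) + 960481) = 1/(-11521/2400 + 960481) = 1/(2305142879/2400) = 2400/2305142879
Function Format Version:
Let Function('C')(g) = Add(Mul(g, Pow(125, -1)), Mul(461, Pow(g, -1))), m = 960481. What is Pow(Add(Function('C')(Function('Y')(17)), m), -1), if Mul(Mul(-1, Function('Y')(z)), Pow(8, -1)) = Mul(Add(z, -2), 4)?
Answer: Rational(2400, 2305142879) ≈ 1.0411e-6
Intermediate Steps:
Function('Y')(z) = Add(64, Mul(-32, z)) (Function('Y')(z) = Mul(-8, Mul(Add(z, -2), 4)) = Mul(-8, Mul(Add(-2, z), 4)) = Mul(-8, Add(-8, Mul(4, z))) = Add(64, Mul(-32, z)))
Function('C')(g) = Add(Mul(461, Pow(g, -1)), Mul(Rational(1, 125), g)) (Function('C')(g) = Add(Mul(g, Rational(1, 125)), Mul(461, Pow(g, -1))) = Add(Mul(Rational(1, 125), g), Mul(461, Pow(g, -1))) = Add(Mul(461, Pow(g, -1)), Mul(Rational(1, 125), g)))
Pow(Add(Function('C')(Function('Y')(17)), m), -1) = Pow(Add(Add(Mul(461, Pow(Add(64, Mul(-32, 17)), -1)), Mul(Rational(1, 125), Add(64, Mul(-32, 17)))), 960481), -1) = Pow(Add(Add(Mul(461, Pow(Add(64, -544), -1)), Mul(Rational(1, 125), Add(64, -544))), 960481), -1) = Pow(Add(Add(Mul(461, Pow(-480, -1)), Mul(Rational(1, 125), -480)), 960481), -1) = Pow(Add(Add(Mul(461, Rational(-1, 480)), Rational(-96, 25)), 960481), -1) = Pow(Add(Add(Rational(-461, 480), Rational(-96, 25)), 960481), -1) = Pow(Add(Rational(-11521, 2400), 960481), -1) = Pow(Rational(2305142879, 2400), -1) = Rational(2400, 2305142879)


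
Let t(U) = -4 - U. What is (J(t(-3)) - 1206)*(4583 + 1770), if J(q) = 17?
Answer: -7553717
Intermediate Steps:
(J(t(-3)) - 1206)*(4583 + 1770) = (17 - 1206)*(4583 + 1770) = -1189*6353 = -7553717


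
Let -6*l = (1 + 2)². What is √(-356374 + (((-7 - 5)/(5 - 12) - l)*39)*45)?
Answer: I*√68743654/14 ≈ 592.23*I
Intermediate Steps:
l = -3/2 (l = -(1 + 2)²/6 = -⅙*3² = -⅙*9 = -3/2 ≈ -1.5000)
√(-356374 + (((-7 - 5)/(5 - 12) - l)*39)*45) = √(-356374 + (((-7 - 5)/(5 - 12) - 1*(-3/2))*39)*45) = √(-356374 + ((-12/(-7) + 3/2)*39)*45) = √(-356374 + ((-12*(-⅐) + 3/2)*39)*45) = √(-356374 + ((12/7 + 3/2)*39)*45) = √(-356374 + ((45/14)*39)*45) = √(-356374 + (1755/14)*45) = √(-356374 + 78975/14) = √(-4910261/14) = I*√68743654/14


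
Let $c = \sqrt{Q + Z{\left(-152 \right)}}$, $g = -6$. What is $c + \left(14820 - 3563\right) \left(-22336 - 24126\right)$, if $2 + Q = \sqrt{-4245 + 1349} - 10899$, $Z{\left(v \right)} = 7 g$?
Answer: $-523022734 + \sqrt{-10943 + 4 i \sqrt{181}} \approx -5.2302 \cdot 10^{8} + 104.61 i$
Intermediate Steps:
$Z{\left(v \right)} = -42$ ($Z{\left(v \right)} = 7 \left(-6\right) = -42$)
$Q = -10901 + 4 i \sqrt{181}$ ($Q = -2 + \left(\sqrt{-4245 + 1349} - 10899\right) = -2 - \left(10899 - \sqrt{-2896}\right) = -2 - \left(10899 - 4 i \sqrt{181}\right) = -10901 + 4 i \sqrt{181} \approx -10901.0 + 53.815 i$)
$c = \sqrt{-10943 + 4 i \sqrt{181}}$ ($c = \sqrt{\left(-10901 + 4 i \sqrt{181}\right) - 42} = \sqrt{-10943 + 4 i \sqrt{181}} \approx 0.2572 + 104.61 i$)
$c + \left(14820 - 3563\right) \left(-22336 - 24126\right) = \sqrt{-10943 + 4 i \sqrt{181}} + \left(14820 - 3563\right) \left(-22336 - 24126\right) = \sqrt{-10943 + 4 i \sqrt{181}} + 11257 \left(-46462\right) = \sqrt{-10943 + 4 i \sqrt{181}} - 523022734 = -523022734 + \sqrt{-10943 + 4 i \sqrt{181}}$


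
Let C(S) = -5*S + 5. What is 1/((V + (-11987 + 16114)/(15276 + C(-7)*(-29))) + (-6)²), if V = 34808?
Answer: 14116/491862031 ≈ 2.8699e-5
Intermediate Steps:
C(S) = 5 - 5*S
1/((V + (-11987 + 16114)/(15276 + C(-7)*(-29))) + (-6)²) = 1/((34808 + (-11987 + 16114)/(15276 + (5 - 5*(-7))*(-29))) + (-6)²) = 1/((34808 + 4127/(15276 + (5 + 35)*(-29))) + 36) = 1/((34808 + 4127/(15276 + 40*(-29))) + 36) = 1/((34808 + 4127/(15276 - 1160)) + 36) = 1/((34808 + 4127/14116) + 36) = 1/(491353855/14116 + 36) = 1/(491862031/14116) = 14116/491862031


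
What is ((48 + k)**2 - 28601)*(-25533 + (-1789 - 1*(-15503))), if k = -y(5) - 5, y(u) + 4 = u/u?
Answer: 313026215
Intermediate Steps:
y(u) = -3 (y(u) = -4 + u/u = -4 + 1 = -3)
k = -2 (k = -1*(-3) - 5 = 3 - 5 = -2)
((48 + k)**2 - 28601)*(-25533 + (-1789 - 1*(-15503))) = ((48 - 2)**2 - 28601)*(-25533 + (-1789 - 1*(-15503))) = (46**2 - 28601)*(-25533 + (-1789 + 15503)) = (2116 - 28601)*(-25533 + 13714) = -26485*(-11819) = 313026215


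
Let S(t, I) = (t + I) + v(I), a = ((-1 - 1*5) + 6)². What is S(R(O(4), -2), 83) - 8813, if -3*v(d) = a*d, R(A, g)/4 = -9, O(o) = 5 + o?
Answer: -8766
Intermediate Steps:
R(A, g) = -36 (R(A, g) = 4*(-9) = -36)
a = 0 (a = ((-1 - 5) + 6)² = (-6 + 6)² = 0² = 0)
v(d) = 0 (v(d) = -0*d = -⅓*0 = 0)
S(t, I) = I + t (S(t, I) = (t + I) + 0 = (I + t) + 0 = I + t)
S(R(O(4), -2), 83) - 8813 = (83 - 36) - 8813 = 47 - 8813 = -8766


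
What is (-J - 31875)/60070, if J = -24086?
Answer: -7789/60070 ≈ -0.12967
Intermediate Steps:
(-J - 31875)/60070 = (-1*(-24086) - 31875)/60070 = (24086 - 31875)*(1/60070) = -7789*1/60070 = -7789/60070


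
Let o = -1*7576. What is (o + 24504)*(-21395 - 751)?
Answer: -374887488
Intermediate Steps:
o = -7576
(o + 24504)*(-21395 - 751) = (-7576 + 24504)*(-21395 - 751) = 16928*(-22146) = -374887488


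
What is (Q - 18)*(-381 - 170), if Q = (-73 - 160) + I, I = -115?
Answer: 201666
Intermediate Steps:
Q = -348 (Q = (-73 - 160) - 115 = -233 - 115 = -348)
(Q - 18)*(-381 - 170) = (-348 - 18)*(-381 - 170) = -366*(-551) = 201666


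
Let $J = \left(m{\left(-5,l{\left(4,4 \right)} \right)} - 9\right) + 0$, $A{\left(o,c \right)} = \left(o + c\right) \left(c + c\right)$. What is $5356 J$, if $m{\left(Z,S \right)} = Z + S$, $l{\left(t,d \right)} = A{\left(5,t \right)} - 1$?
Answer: $305292$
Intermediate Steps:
$A{\left(o,c \right)} = 2 c \left(c + o\right)$ ($A{\left(o,c \right)} = \left(c + o\right) 2 c = 2 c \left(c + o\right)$)
$l{\left(t,d \right)} = -1 + 2 t \left(5 + t\right)$ ($l{\left(t,d \right)} = 2 t \left(t + 5\right) - 1 = 2 t \left(5 + t\right) - 1 = -1 + 2 t \left(5 + t\right)$)
$m{\left(Z,S \right)} = S + Z$
$J = 57$ ($J = \left(\left(\left(-1 + 2 \cdot 4 \left(5 + 4\right)\right) - 5\right) - 9\right) + 0 = \left(\left(\left(-1 + 2 \cdot 4 \cdot 9\right) - 5\right) - 9\right) + 0 = \left(\left(\left(-1 + 72\right) - 5\right) - 9\right) + 0 = \left(\left(71 - 5\right) - 9\right) + 0 = \left(66 - 9\right) + 0 = 57 + 0 = 57$)
$5356 J = 5356 \cdot 57 = 305292$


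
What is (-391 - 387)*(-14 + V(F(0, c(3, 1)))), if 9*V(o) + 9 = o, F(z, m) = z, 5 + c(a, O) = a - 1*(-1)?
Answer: 11670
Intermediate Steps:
c(a, O) = -4 + a (c(a, O) = -5 + (a - 1*(-1)) = -5 + (a + 1) = -5 + (1 + a) = -4 + a)
V(o) = -1 + o/9
(-391 - 387)*(-14 + V(F(0, c(3, 1)))) = (-391 - 387)*(-14 + (-1 + (1/9)*0)) = -778*(-14 + (-1 + 0)) = -778*(-14 - 1) = -778*(-15) = 11670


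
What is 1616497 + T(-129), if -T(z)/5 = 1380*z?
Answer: 2506597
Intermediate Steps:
T(z) = -6900*z
1616497 + T(-129) = 1616497 - 6900*(-129) = 1616497 + 890100 = 2506597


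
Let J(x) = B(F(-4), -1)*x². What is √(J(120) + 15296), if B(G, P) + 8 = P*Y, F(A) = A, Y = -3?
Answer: 8*I*√886 ≈ 238.13*I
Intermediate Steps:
B(G, P) = -8 - 3*P (B(G, P) = -8 + P*(-3) = -8 - 3*P)
J(x) = -5*x² (J(x) = (-8 - 3*(-1))*x² = (-8 + 3)*x² = -5*x²)
√(J(120) + 15296) = √(-5*120² + 15296) = √(-5*14400 + 15296) = √(-72000 + 15296) = √(-56704) = 8*I*√886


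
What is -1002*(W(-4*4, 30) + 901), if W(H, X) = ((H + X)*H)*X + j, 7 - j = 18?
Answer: 5841660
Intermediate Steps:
j = -11 (j = 7 - 1*18 = 7 - 18 = -11)
W(H, X) = -11 + H*X*(H + X) (W(H, X) = ((H + X)*H)*X - 11 = (H*(H + X))*X - 11 = H*X*(H + X) - 11 = -11 + H*X*(H + X))
-1002*(W(-4*4, 30) + 901) = -1002*((-11 - 4*4*30**2 + 30*(-4*4)**2) + 901) = -1002*((-11 - 16*900 + 30*(-16)**2) + 901) = -1002*((-11 - 14400 + 30*256) + 901) = -1002*((-11 - 14400 + 7680) + 901) = -1002*(-6731 + 901) = -1002*(-5830) = 5841660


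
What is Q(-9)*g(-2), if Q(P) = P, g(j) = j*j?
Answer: -36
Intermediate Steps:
g(j) = j**2
Q(-9)*g(-2) = -9*(-2)**2 = -9*4 = -36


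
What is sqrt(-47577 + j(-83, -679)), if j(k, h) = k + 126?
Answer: I*sqrt(47534) ≈ 218.02*I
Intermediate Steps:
j(k, h) = 126 + k
sqrt(-47577 + j(-83, -679)) = sqrt(-47577 + (126 - 83)) = sqrt(-47577 + 43) = sqrt(-47534) = I*sqrt(47534)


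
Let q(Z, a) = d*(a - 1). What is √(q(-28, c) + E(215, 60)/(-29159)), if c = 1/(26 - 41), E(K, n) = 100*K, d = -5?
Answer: 2*√8792400747/87477 ≈ 2.1438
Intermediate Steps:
c = -1/15 (c = 1/(-15) = -1/15 ≈ -0.066667)
q(Z, a) = 5 - 5*a (q(Z, a) = -5*(a - 1) = -5*(-1 + a) = 5 - 5*a)
√(q(-28, c) + E(215, 60)/(-29159)) = √((5 - 5*(-1/15)) + (100*215)/(-29159)) = √((5 + ⅓) + 21500*(-1/29159)) = √(16/3 - 21500/29159) = √(402044/87477) = 2*√8792400747/87477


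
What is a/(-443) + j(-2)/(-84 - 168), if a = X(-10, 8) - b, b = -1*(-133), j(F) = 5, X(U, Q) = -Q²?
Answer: 47429/111636 ≈ 0.42485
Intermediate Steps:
b = 133
a = -197 (a = -1*8² - 1*133 = -1*64 - 133 = -64 - 133 = -197)
a/(-443) + j(-2)/(-84 - 168) = -197/(-443) + 5/(-84 - 168) = -197*(-1/443) + 5/(-252) = 197/443 + 5*(-1/252) = 197/443 - 5/252 = 47429/111636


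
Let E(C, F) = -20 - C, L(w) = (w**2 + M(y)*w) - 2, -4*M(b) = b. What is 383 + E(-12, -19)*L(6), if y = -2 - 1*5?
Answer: 27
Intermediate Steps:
y = -7 (y = -2 - 5 = -7)
M(b) = -b/4
L(w) = -2 + w**2 + 7*w/4 (L(w) = (w**2 + (-1/4*(-7))*w) - 2 = (w**2 + 7*w/4) - 2 = -2 + w**2 + 7*w/4)
383 + E(-12, -19)*L(6) = 383 + (-20 - 1*(-12))*(-2 + 6**2 + (7/4)*6) = 383 + (-20 + 12)*(-2 + 36 + 21/2) = 383 - 8*89/2 = 383 - 356 = 27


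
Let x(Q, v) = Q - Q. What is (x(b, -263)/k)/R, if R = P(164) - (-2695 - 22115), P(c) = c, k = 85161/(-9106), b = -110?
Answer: 0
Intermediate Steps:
k = -85161/9106 (k = 85161*(-1/9106) = -85161/9106 ≈ -9.3522)
x(Q, v) = 0
R = 24974 (R = 164 - (-2695 - 22115) = 164 - 1*(-24810) = 164 + 24810 = 24974)
(x(b, -263)/k)/R = (0/(-85161/9106))/24974 = (0*(-9106/85161))*(1/24974) = 0*(1/24974) = 0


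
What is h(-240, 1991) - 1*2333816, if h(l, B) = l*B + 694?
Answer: -2810962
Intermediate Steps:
h(l, B) = 694 + B*l (h(l, B) = B*l + 694 = 694 + B*l)
h(-240, 1991) - 1*2333816 = (694 + 1991*(-240)) - 1*2333816 = (694 - 477840) - 2333816 = -477146 - 2333816 = -2810962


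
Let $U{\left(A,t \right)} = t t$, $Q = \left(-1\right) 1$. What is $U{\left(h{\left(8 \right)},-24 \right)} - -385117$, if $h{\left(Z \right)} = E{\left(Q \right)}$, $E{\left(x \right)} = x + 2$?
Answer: $385693$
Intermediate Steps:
$Q = -1$
$E{\left(x \right)} = 2 + x$
$h{\left(Z \right)} = 1$ ($h{\left(Z \right)} = 2 - 1 = 1$)
$U{\left(A,t \right)} = t^{2}$
$U{\left(h{\left(8 \right)},-24 \right)} - -385117 = \left(-24\right)^{2} - -385117 = 576 + 385117 = 385693$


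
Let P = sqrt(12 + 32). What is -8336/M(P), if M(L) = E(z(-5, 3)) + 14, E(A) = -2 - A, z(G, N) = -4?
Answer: -521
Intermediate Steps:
P = 2*sqrt(11) (P = sqrt(44) = 2*sqrt(11) ≈ 6.6332)
M(L) = 16 (M(L) = (-2 - 1*(-4)) + 14 = (-2 + 4) + 14 = 2 + 14 = 16)
-8336/M(P) = -8336/16 = -8336*1/16 = -521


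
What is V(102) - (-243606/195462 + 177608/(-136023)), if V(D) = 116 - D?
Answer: 24448567811/1477073757 ≈ 16.552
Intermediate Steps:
V(102) - (-243606/195462 + 177608/(-136023)) = (116 - 1*102) - (-243606/195462 + 177608/(-136023)) = (116 - 102) - (-243606*1/195462 + 177608*(-1/136023)) = 14 - (-40601/32577 - 177608/136023) = 14 - 1*(-3769535213/1477073757) = 14 + 3769535213/1477073757 = 24448567811/1477073757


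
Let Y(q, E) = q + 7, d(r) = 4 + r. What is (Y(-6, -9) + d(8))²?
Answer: 169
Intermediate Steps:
Y(q, E) = 7 + q
(Y(-6, -9) + d(8))² = ((7 - 6) + (4 + 8))² = (1 + 12)² = 13² = 169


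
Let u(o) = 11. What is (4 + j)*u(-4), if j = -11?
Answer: -77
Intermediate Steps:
(4 + j)*u(-4) = (4 - 11)*11 = -7*11 = -77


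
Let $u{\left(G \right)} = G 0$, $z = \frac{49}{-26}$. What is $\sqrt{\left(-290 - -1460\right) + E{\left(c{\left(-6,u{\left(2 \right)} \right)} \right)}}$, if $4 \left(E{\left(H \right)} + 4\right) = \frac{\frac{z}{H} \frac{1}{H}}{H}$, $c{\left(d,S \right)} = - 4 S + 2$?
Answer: $\frac{\sqrt{12610819}}{104} \approx 34.146$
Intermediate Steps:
$z = - \frac{49}{26}$ ($z = 49 \left(- \frac{1}{26}\right) = - \frac{49}{26} \approx -1.8846$)
$u{\left(G \right)} = 0$
$c{\left(d,S \right)} = 2 - 4 S$
$E{\left(H \right)} = -4 - \frac{49}{104 H^{3}}$ ($E{\left(H \right)} = -4 + \frac{\frac{\left(- \frac{49}{26}\right) \frac{1}{H}}{H} \frac{1}{H}}{4} = -4 + \frac{- \frac{49}{26 H^{2}} \frac{1}{H}}{4} = -4 + \frac{\left(- \frac{49}{26}\right) \frac{1}{H^{3}}}{4} = -4 - \frac{49}{104 H^{3}}$)
$\sqrt{\left(-290 - -1460\right) + E{\left(c{\left(-6,u{\left(2 \right)} \right)} \right)}} = \sqrt{\left(-290 - -1460\right) - \left(4 + \frac{49}{104 \left(2 - 0\right)^{3}}\right)} = \sqrt{\left(-290 + 1460\right) - \left(4 + \frac{49}{104 \left(2 + 0\right)^{3}}\right)} = \sqrt{1170 - \left(4 + \frac{49}{104 \cdot 8}\right)} = \sqrt{1170 - \frac{3377}{832}} = \sqrt{\frac{970063}{832}} = \frac{\sqrt{12610819}}{104}$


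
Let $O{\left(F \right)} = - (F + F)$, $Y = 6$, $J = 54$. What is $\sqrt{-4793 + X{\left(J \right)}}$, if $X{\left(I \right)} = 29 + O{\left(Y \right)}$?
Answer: $2 i \sqrt{1194} \approx 69.109 i$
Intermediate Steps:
$O{\left(F \right)} = - 2 F$
$X{\left(I \right)} = 17$ ($X{\left(I \right)} = 29 - 12 = 17$)
$\sqrt{-4793 + X{\left(J \right)}} = \sqrt{-4793 + 17} = \sqrt{-4776} = 2 i \sqrt{1194}$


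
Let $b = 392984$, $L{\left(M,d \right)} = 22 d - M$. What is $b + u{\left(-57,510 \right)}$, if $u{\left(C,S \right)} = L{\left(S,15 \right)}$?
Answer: $392804$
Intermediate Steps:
$L{\left(M,d \right)} = - M + 22 d$
$u{\left(C,S \right)} = 330 - S$ ($u{\left(C,S \right)} = - S + 22 \cdot 15 = - S + 330 = 330 - S$)
$b + u{\left(-57,510 \right)} = 392984 + \left(330 - 510\right) = 392984 - 180 = 392804$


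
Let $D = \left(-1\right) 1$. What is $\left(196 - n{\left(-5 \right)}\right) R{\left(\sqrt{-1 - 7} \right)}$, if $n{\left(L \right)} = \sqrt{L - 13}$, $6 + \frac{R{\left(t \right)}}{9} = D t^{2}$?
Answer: $3528 - 54 i \sqrt{2} \approx 3528.0 - 76.368 i$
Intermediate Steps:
$D = -1$
$R{\left(t \right)} = -54 - 9 t^{2}$ ($R{\left(t \right)} = -54 + 9 \left(- t^{2}\right) = -54 - 9 t^{2}$)
$n{\left(L \right)} = \sqrt{-13 + L}$
$\left(196 - n{\left(-5 \right)}\right) R{\left(\sqrt{-1 - 7} \right)} = \left(196 - \sqrt{-13 - 5}\right) \left(-54 - 9 \left(\sqrt{-1 - 7}\right)^{2}\right) = \left(196 - \sqrt{-18}\right) \left(-54 - 9 \left(\sqrt{-8}\right)^{2}\right) = \left(196 - 3 i \sqrt{2}\right) \left(-54 - 9 \left(2 i \sqrt{2}\right)^{2}\right) = \left(196 - 3 i \sqrt{2}\right) \left(-54 - -72\right) = \left(196 - 3 i \sqrt{2}\right) \left(-54 + 72\right) = \left(196 - 3 i \sqrt{2}\right) 18 = 3528 - 54 i \sqrt{2}$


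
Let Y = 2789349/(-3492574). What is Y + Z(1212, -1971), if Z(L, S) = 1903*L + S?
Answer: 8048511753561/3492574 ≈ 2.3045e+6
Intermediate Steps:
Z(L, S) = S + 1903*L
Y = -2789349/3492574 (Y = 2789349*(-1/3492574) = -2789349/3492574 ≈ -0.79865)
Y + Z(1212, -1971) = -2789349/3492574 + (-1971 + 1903*1212) = -2789349/3492574 + (-1971 + 2306436) = -2789349/3492574 + 2304465 = 8048511753561/3492574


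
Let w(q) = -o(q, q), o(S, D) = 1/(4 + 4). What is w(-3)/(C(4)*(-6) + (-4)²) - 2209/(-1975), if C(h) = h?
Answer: 143351/126400 ≈ 1.1341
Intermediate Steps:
o(S, D) = ⅛ (o(S, D) = 1/8 = ⅛)
w(q) = -⅛ (w(q) = -1*⅛ = -⅛)
w(-3)/(C(4)*(-6) + (-4)²) - 2209/(-1975) = -1/(8*(4*(-6) + (-4)²)) - 2209/(-1975) = -1/(8*(-24 + 16)) - 2209*(-1/1975) = -⅛/(-8) + 2209/1975 = -⅛*(-⅛) + 2209/1975 = 1/64 + 2209/1975 = 143351/126400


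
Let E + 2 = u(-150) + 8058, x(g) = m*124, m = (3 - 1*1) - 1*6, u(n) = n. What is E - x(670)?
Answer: 8402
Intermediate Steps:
m = -4 (m = (3 - 1) - 6 = 2 - 6 = -4)
x(g) = -496 (x(g) = -4*124 = -496)
E = 7906 (E = -2 + (-150 + 8058) = -2 + 7908 = 7906)
E - x(670) = 7906 - 1*(-496) = 7906 + 496 = 8402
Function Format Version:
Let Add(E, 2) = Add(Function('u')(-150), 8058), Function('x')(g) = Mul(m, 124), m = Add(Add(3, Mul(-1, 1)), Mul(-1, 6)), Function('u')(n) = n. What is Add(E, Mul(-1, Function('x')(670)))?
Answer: 8402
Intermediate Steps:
m = -4 (m = Add(Add(3, -1), -6) = Add(2, -6) = -4)
Function('x')(g) = -496 (Function('x')(g) = Mul(-4, 124) = -496)
E = 7906 (E = Add(-2, Add(-150, 8058)) = Add(-2, 7908) = 7906)
Add(E, Mul(-1, Function('x')(670))) = Add(7906, Mul(-1, -496)) = Add(7906, 496) = 8402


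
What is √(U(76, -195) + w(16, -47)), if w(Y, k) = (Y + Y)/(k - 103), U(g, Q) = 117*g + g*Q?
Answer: 2*I*√333462/15 ≈ 76.995*I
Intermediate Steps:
U(g, Q) = 117*g + Q*g
w(Y, k) = 2*Y/(-103 + k) (w(Y, k) = (2*Y)/(-103 + k) = 2*Y/(-103 + k))
√(U(76, -195) + w(16, -47)) = √(76*(117 - 195) + 2*16/(-103 - 47)) = √(76*(-78) + 2*16/(-150)) = √(-5928 + 2*16*(-1/150)) = √(-5928 - 16/75) = √(-444616/75) = 2*I*√333462/15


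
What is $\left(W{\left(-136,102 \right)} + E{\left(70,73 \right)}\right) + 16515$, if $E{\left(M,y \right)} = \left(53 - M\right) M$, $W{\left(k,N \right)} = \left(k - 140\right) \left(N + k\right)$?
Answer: $24709$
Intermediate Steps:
$W{\left(k,N \right)} = \left(-140 + k\right) \left(N + k\right)$
$E{\left(M,y \right)} = M \left(53 - M\right)$
$\left(W{\left(-136,102 \right)} + E{\left(70,73 \right)}\right) + 16515 = \left(\left(\left(-136\right)^{2} - 14280 - -19040 + 102 \left(-136\right)\right) + 70 \left(53 - 70\right)\right) + 16515 = \left(\left(18496 - 14280 + 19040 - 13872\right) + 70 \left(53 - 70\right)\right) + 16515 = \left(9384 + 70 \left(-17\right)\right) + 16515 = \left(9384 - 1190\right) + 16515 = 8194 + 16515 = 24709$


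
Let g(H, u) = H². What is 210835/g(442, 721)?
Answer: 210835/195364 ≈ 1.0792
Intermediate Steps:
210835/g(442, 721) = 210835/(442²) = 210835/195364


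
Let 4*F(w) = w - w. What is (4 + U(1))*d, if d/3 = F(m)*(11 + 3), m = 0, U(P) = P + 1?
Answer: 0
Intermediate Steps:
U(P) = 1 + P
F(w) = 0 (F(w) = (w - w)/4 = (¼)*0 = 0)
d = 0 (d = 3*(0*(11 + 3)) = 3*(0*14) = 3*0 = 0)
(4 + U(1))*d = (4 + (1 + 1))*0 = (4 + 2)*0 = 6*0 = 0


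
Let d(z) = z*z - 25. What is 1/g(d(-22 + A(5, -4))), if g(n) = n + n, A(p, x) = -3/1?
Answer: 1/1200 ≈ 0.00083333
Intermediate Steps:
A(p, x) = -3 (A(p, x) = -3*1 = -3)
d(z) = -25 + z² (d(z) = z² - 25 = -25 + z²)
g(n) = 2*n
1/g(d(-22 + A(5, -4))) = 1/(2*(-25 + (-22 - 3)²)) = 1/(2*(-25 + (-25)²)) = 1/(2*(-25 + 625)) = 1/(2*600) = 1/1200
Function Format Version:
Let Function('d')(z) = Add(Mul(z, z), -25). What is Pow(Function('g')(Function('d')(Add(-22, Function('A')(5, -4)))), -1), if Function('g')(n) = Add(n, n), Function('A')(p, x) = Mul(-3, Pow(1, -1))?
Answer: Rational(1, 1200) ≈ 0.00083333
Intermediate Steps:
Function('A')(p, x) = -3 (Function('A')(p, x) = Mul(-3, 1) = -3)
Function('d')(z) = Add(-25, Pow(z, 2)) (Function('d')(z) = Add(Pow(z, 2), -25) = Add(-25, Pow(z, 2)))
Function('g')(n) = Mul(2, n)
Pow(Function('g')(Function('d')(Add(-22, Function('A')(5, -4)))), -1) = Pow(Mul(2, Add(-25, Pow(Add(-22, -3), 2))), -1) = Pow(Mul(2, Add(-25, Pow(-25, 2))), -1) = Pow(Mul(2, Add(-25, 625)), -1) = Pow(Mul(2, 600), -1) = Pow(1200, -1) = Rational(1, 1200)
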